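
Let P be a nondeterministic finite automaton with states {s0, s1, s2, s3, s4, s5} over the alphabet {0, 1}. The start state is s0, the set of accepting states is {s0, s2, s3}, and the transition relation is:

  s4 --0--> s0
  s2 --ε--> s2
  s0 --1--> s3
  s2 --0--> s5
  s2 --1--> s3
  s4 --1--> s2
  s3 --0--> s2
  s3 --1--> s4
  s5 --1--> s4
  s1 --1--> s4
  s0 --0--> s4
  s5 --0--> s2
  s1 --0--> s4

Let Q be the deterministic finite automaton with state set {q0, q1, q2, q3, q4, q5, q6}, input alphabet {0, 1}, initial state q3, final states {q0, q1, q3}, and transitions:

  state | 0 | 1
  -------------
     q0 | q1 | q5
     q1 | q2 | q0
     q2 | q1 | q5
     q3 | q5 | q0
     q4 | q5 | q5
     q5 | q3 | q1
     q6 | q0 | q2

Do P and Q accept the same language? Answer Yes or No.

Exploring the product automaton P × Q from the start pair (s0, q3), following both machines on each input symbol, reaches 5 state pairs: (s0, q3), (s4, q5), (s3, q0), (s2, q1), (s5, q2).
P accepts in {s0, s2, s3} and Q accepts in {q0, q1, q3}. In every reachable pair the two components are either both accepting — (s0, q3), (s3, q0), (s2, q1) — or both non-accepting, so no string is accepted by exactly one of the machines: L(P) \ L(Q) and L(Q) \ L(P) are both empty.
Hence every string is accepted by P iff it is accepted by Q, and the two languages coincide.

Yes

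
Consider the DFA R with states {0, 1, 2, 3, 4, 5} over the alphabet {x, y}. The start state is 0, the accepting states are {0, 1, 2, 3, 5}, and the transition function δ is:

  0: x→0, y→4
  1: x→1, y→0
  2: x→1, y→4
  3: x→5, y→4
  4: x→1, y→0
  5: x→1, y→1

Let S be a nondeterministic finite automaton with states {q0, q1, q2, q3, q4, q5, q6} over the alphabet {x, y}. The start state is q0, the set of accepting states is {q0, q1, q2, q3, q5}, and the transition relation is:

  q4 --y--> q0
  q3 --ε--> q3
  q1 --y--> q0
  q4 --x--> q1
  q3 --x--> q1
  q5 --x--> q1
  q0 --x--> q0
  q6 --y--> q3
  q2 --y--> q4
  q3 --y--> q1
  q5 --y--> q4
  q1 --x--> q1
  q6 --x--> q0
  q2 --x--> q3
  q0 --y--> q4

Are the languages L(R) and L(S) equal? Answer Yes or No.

Exploring the product automaton R × S from the start pair (0, q0), following both machines on each input symbol, reaches 3 state pairs: (0, q0), (4, q4), (1, q1).
R accepts in {0, 1, 2, 3, 5} and S accepts in {q0, q1, q2, q3, q5}. In every reachable pair the two components are either both accepting — (0, q0), (1, q1) — or both non-accepting, so no string is accepted by exactly one of the machines: L(R) \ L(S) and L(S) \ L(R) are both empty.
Hence every string is accepted by R iff it is accepted by S, and the two languages coincide.

Yes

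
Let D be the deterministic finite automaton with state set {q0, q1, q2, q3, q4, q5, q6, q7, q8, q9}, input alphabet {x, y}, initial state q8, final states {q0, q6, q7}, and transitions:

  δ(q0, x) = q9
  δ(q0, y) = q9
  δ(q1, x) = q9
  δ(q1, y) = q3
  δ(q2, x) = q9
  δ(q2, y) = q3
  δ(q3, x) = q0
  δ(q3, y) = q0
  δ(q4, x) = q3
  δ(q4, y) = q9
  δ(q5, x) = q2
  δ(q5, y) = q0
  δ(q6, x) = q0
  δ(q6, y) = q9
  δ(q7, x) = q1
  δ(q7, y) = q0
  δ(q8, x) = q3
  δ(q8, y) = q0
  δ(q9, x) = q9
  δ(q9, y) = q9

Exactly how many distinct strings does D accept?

The useful subgraph on states {q0, q3, q8} is acyclic, so L(D) is finite; the longest accepting path visits 3 useful states, giving maximum string length 2.
Counting accepting paths from q8 by length: 1 of length 1, 2 of length 2. Total 3.

3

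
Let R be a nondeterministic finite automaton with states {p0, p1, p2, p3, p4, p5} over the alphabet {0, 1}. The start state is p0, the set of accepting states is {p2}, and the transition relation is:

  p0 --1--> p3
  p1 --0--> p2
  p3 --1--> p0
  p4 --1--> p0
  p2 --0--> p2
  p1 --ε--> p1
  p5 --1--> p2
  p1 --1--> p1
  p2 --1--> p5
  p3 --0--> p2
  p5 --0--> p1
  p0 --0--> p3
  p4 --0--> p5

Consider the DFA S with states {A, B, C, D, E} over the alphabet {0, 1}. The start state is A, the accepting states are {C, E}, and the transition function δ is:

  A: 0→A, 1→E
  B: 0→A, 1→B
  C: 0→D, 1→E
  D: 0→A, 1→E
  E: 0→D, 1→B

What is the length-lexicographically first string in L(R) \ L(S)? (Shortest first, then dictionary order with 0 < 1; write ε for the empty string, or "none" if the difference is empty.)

The string 00 is accepted by R but not by S.
No shorter string lies in the difference, and 00 is the lexicographically first length-2 string in L(R) \ L(S).

00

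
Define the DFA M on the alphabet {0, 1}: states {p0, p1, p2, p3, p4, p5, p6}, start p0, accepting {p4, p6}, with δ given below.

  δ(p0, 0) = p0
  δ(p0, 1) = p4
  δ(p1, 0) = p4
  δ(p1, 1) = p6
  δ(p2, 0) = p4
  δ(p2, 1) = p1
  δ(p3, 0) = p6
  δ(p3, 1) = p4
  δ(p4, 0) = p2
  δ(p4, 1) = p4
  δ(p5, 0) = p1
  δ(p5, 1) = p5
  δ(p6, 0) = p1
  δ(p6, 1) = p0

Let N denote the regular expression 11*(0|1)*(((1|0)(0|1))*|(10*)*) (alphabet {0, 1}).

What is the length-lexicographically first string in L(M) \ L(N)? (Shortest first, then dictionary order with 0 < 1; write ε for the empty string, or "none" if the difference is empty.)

The string 01 is accepted by M but not by N.
No shorter string lies in the difference, and 01 is the lexicographically first length-2 string in L(M) \ L(N).

01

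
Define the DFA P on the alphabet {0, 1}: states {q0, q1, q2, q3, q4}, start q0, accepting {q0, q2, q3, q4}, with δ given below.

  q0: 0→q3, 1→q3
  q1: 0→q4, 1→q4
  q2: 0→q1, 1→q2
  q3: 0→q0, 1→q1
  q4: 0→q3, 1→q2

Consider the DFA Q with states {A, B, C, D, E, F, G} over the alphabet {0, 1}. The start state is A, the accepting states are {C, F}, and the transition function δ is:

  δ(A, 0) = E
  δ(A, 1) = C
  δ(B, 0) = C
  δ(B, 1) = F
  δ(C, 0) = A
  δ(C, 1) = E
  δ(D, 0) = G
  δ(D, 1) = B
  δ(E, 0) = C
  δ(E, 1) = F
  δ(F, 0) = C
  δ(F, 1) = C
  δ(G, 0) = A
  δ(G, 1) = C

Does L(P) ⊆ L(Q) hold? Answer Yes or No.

No

The empty string ε is in L(P) but not in L(Q).
So L(P) ⊄ L(Q).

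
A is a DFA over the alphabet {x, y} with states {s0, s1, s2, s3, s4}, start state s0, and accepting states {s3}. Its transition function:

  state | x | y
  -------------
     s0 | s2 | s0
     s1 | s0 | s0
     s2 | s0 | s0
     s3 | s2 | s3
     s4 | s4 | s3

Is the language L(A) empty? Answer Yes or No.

Yes

The states reachable from the start state are {s0, s2}.
None of the accepting states {s3} is reachable, so no string is accepted and L(A) = ∅.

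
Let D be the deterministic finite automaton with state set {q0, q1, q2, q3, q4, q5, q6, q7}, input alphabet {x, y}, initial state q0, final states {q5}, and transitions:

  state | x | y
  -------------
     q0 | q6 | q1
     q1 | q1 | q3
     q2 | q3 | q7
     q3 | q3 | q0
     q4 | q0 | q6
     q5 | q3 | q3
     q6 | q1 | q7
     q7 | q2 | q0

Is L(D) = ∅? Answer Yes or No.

The states reachable from the start state are {q0, q1, q2, q3, q6, q7}.
None of the accepting states {q5} is reachable, so no string is accepted and L(D) = ∅.

Yes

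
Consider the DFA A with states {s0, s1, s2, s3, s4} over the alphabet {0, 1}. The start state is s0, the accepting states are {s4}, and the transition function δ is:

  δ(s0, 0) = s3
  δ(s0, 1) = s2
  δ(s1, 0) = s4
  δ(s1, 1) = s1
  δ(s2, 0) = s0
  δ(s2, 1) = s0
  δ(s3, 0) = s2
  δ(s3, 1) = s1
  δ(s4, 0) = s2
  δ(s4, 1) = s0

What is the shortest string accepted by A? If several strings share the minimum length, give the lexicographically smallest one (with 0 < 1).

A breadth-first search from s0 reaches an accepting state first via the path s0 → s3 → s1 → s4 on input 010.
No string of length < 3 is accepted (BFS exhausts all shorter strings without reaching an accepting state), and 010 is the lexicographically least accepting string of length 3.

010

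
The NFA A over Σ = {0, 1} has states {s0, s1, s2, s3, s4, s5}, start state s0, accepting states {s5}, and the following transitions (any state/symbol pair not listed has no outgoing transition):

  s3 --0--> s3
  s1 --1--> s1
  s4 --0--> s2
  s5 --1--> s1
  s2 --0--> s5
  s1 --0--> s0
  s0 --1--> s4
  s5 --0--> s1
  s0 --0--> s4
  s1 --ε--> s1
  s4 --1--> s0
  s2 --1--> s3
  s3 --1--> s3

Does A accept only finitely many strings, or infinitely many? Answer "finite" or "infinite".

State s0 is reachable from the start and can reach an accepting state, and it lies on the cycle s0 → s4 → s0.
Traversing that cycle any number of times yields accepted strings of unbounded length, so the language is infinite.

infinite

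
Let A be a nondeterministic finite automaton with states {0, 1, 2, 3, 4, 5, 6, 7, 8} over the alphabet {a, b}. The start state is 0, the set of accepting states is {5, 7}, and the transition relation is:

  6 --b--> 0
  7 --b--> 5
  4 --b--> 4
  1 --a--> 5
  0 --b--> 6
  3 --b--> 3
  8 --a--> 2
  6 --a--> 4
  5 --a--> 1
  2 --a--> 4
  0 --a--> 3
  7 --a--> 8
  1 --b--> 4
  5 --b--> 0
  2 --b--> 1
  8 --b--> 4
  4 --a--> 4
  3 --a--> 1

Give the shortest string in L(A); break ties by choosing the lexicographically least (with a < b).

aaa

A breadth-first search from 0 reaches an accepting state first via the path 0 → 3 → 1 → 5 on input aaa.
No string of length < 3 is accepted (BFS exhausts all shorter strings without reaching an accepting state), and aaa is the lexicographically least accepting string of length 3.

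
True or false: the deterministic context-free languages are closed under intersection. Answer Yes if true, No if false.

DCFLs are closed under complement (normalise the DPDA to read all of its input, then flip the verdict). If they were also closed under intersection, De Morgan would make them closed under union; but {aⁿbⁿ : n≥0} and {aⁿb²ⁿ : n≥0} are DCFLs (push the a's; pop one per b, respectively one per two b's) whose union no deterministic PDA accepts: a DPDA for it would have a single run on aⁿb²ⁿ, accepting after the prefix aⁿbⁿ and accepting again after n more b's; an ordinary PDA that simulates it on a's and b's and, at any moment when it is accepting, may switch to reading only a fresh letter c while feeding each c to the simulation as a b, would accept aⁱbʲcᵏ (k≥1) exactly when both aⁱbʲ and aⁱbʲ⁺ᵏ are in the language, i.e. its language intersected with the regular set a*b*c⁺ would be exactly {aⁿbⁿcⁿ : n≥1} — impossible, since context-free languages are closed under intersection with regular sets and {aⁿbⁿcⁿ} is not context-free.

No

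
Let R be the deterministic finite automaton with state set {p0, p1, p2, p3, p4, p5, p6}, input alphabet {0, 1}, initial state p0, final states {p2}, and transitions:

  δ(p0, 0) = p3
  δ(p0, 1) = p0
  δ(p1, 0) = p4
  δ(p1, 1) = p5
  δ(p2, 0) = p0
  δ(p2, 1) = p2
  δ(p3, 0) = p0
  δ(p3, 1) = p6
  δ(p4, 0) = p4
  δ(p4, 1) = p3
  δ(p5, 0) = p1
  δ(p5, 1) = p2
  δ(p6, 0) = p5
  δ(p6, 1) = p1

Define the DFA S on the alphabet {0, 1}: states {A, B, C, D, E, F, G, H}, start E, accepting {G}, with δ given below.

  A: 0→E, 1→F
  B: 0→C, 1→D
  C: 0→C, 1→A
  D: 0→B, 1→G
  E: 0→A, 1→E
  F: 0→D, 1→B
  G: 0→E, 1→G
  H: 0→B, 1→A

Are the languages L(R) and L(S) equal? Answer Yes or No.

Exploring the product automaton R × S from the start pair (p0, E), following both machines on each input symbol, reaches 7 state pairs: (p0, E), (p3, A), (p6, F), (p5, D), (p1, B), (p2, G), (p4, C).
R accepts in {p2} and S accepts in {G}. In every reachable pair the two components are either both accepting — (p2, G) — or both non-accepting, so no string is accepted by exactly one of the machines: L(R) \ L(S) and L(S) \ L(R) are both empty.
Hence every string is accepted by R iff it is accepted by S, and the two languages coincide.

Yes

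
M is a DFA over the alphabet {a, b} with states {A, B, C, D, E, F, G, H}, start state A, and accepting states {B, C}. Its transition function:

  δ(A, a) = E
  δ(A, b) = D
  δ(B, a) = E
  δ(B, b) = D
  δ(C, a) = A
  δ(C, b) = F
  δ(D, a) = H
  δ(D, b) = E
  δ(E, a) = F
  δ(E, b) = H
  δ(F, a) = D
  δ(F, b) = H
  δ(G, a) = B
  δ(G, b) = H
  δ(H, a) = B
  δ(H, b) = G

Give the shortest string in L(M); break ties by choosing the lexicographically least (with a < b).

aba

A breadth-first search from A reaches an accepting state first via the path A → E → H → B on input aba.
No string of length < 3 is accepted (BFS exhausts all shorter strings without reaching an accepting state), and aba is the lexicographically least accepting string of length 3.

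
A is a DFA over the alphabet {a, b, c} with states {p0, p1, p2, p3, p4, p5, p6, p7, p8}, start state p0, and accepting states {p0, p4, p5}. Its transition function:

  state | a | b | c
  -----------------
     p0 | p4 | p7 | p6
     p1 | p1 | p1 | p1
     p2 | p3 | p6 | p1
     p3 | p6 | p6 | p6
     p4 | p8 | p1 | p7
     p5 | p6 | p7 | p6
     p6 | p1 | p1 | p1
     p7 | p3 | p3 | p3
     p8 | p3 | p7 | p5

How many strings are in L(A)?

The useful subgraph on states {p0, p4, p5, p8} is acyclic, so L(A) is finite; the longest accepting path visits 4 useful states, giving maximum string length 3.
Counting accepting paths from p0 by length: 1 of length 0, 1 of length 1, 1 of length 3. Total 3.

3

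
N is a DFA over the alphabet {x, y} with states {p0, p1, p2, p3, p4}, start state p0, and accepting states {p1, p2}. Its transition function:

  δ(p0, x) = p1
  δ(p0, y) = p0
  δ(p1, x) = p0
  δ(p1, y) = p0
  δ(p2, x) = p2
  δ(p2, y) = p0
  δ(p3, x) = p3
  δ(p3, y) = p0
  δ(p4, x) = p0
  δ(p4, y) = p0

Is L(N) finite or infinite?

State p0 is reachable from the start and can reach an accepting state, and it lies on the cycle p0 → p0.
Traversing that cycle any number of times yields accepted strings of unbounded length, so the language is infinite.

infinite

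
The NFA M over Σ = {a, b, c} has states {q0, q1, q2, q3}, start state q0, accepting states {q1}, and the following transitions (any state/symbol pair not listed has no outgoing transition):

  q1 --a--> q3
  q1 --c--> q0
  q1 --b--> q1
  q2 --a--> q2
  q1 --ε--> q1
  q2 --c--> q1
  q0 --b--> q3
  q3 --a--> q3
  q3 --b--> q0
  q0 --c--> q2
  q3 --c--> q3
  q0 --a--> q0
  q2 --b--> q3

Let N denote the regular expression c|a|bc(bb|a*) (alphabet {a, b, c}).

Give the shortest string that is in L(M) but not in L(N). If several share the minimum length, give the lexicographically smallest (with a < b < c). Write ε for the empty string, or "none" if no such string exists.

The string cc is accepted by M but not by N.
No shorter string lies in the difference, and cc is the lexicographically first length-2 string in L(M) \ L(N).

cc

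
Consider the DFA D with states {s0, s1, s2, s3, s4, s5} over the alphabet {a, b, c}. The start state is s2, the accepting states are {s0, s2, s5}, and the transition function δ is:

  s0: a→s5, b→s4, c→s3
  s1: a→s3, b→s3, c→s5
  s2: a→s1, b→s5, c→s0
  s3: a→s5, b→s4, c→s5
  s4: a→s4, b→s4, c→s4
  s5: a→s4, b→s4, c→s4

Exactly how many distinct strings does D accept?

11

The useful subgraph on states {s0, s1, s2, s3, s5} is acyclic, so L(D) is finite; the longest accepting path visits 4 useful states, giving maximum string length 3.
Counting accepting paths from s2 by length: 1 of length 0, 2 of length 1, 2 of length 2, 6 of length 3. Total 11.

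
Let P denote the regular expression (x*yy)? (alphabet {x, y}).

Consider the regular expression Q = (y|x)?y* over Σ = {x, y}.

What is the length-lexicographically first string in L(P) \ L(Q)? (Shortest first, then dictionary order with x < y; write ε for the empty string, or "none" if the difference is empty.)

The string xxyy is accepted by P but not by Q.
No shorter string lies in the difference, and xxyy is the lexicographically first length-4 string in L(P) \ L(Q).

xxyy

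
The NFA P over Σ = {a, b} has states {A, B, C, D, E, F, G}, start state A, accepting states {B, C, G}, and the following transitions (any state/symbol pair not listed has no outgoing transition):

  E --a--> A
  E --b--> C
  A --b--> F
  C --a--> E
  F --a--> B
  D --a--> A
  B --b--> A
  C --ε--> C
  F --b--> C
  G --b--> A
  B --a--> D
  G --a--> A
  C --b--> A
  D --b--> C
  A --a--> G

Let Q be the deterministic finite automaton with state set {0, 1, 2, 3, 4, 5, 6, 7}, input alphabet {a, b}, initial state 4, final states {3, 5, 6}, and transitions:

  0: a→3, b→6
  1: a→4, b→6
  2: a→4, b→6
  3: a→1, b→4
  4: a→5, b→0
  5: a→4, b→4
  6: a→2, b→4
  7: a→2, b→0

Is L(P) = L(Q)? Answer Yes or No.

Exploring the product automaton P × Q from the start pair (A, 4), following both machines on each input symbol, reaches 7 state pairs: (A, 4), (G, 5), (F, 0), (B, 3), (C, 6), (D, 1), (E, 2).
P accepts in {B, C, G} and Q accepts in {3, 5, 6}. In every reachable pair the two components are either both accepting — (G, 5), (B, 3), (C, 6) — or both non-accepting, so no string is accepted by exactly one of the machines: L(P) \ L(Q) and L(Q) \ L(P) are both empty.
Hence every string is accepted by P iff it is accepted by Q, and the two languages coincide.

Yes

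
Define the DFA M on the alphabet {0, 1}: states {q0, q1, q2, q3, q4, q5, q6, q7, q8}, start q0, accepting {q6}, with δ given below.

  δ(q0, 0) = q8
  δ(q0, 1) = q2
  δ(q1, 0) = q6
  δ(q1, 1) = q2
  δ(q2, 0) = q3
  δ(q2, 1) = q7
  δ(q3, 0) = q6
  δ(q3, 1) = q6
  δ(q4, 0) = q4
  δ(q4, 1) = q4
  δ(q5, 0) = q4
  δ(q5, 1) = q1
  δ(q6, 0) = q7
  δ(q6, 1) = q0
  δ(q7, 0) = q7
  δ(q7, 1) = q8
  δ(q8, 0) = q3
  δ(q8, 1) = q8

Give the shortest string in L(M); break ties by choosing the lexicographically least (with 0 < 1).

A breadth-first search from q0 reaches an accepting state first via the path q0 → q8 → q3 → q6 on input 000.
No string of length < 3 is accepted (BFS exhausts all shorter strings without reaching an accepting state), and 000 is the lexicographically least accepting string of length 3.

000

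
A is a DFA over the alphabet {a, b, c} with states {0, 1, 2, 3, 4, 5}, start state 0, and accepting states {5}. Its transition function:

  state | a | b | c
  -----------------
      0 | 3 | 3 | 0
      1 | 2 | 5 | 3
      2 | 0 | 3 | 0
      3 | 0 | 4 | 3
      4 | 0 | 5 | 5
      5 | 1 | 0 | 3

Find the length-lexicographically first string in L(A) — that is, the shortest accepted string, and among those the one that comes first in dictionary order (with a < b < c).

abb

A breadth-first search from 0 reaches an accepting state first via the path 0 → 3 → 4 → 5 on input abb.
No string of length < 3 is accepted (BFS exhausts all shorter strings without reaching an accepting state), and abb is the lexicographically least accepting string of length 3.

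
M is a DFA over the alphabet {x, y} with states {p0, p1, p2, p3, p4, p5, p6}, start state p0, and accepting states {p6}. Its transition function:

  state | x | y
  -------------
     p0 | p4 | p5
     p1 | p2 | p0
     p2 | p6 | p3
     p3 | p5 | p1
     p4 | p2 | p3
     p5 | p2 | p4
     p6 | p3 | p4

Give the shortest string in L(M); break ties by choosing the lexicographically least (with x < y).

A breadth-first search from p0 reaches an accepting state first via the path p0 → p4 → p2 → p6 on input xxx.
No string of length < 3 is accepted (BFS exhausts all shorter strings without reaching an accepting state), and xxx is the lexicographically least accepting string of length 3.

xxx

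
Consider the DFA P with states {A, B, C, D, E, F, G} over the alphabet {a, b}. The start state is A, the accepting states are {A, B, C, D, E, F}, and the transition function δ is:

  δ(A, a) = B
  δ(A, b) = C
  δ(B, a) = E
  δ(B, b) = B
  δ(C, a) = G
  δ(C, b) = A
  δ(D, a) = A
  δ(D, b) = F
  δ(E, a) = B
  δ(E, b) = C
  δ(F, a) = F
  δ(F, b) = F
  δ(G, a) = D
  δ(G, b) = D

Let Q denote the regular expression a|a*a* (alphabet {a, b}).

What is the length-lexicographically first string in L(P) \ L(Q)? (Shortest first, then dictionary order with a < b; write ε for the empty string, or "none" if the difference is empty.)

b

The string b is accepted by P but not by Q.
No shorter string lies in the difference, and b is the lexicographically first length-1 string in L(P) \ L(Q).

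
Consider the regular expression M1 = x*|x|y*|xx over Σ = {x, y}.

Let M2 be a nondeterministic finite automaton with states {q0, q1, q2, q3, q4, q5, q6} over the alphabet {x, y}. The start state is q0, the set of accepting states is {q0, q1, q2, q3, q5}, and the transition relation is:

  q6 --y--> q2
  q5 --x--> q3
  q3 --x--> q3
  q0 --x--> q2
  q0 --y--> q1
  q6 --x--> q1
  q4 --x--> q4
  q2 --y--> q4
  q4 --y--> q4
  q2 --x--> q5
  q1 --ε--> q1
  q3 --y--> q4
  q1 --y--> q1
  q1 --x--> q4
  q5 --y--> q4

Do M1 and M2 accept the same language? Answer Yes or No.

Converting the expression M1 to a DFA (subset construction, then merging equivalent states) gives the minimal DFA with states {r0, r1, r2, r3}, start state r0, accepting states {r0, r1, r2} and transitions r0: x→r1, y→r2; r1: x→r1, y→r3; r2: x→r3, y→r2; r3: x→r3, y→r3.
Exploring the product automaton M1 × M2 from the start pair (r0, q0), following both machines on each input symbol, reaches 6 state pairs: (r0, q0), (r1, q2), (r2, q1), (r1, q5), (r3, q4), (r1, q3).
M1 accepts in {r0, r1, r2} and M2 accepts in {q0, q1, q2, q3, q5}. In every reachable pair the two components are either both accepting — (r0, q0), (r1, q2), (r2, q1), (r1, q5), (r1, q3) — or both non-accepting, so no string is accepted by exactly one of the machines: L(M1) \ L(M2) and L(M2) \ L(M1) are both empty.
Hence every string is accepted by M1 iff it is accepted by M2, and the two languages coincide.

Yes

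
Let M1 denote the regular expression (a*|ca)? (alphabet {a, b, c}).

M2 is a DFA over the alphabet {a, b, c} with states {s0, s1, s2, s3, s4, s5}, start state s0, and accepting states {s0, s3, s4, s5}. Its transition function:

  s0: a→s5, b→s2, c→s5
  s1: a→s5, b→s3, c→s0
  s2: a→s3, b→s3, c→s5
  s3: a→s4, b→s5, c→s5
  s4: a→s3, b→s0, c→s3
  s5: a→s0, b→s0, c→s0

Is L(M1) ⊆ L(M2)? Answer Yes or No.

Converting the expression M1 to a DFA (subset construction, then merging equivalent states) gives the minimal DFA with states {r0, r1, r2, r3, r4}, start state r0, accepting states {r0, r1, r4} and transitions r0: a→r1, b→r2, c→r3; r1: a→r1, b→r2, c→r2; r2: a→r2, b→r2, c→r2; r3: a→r4, b→r2, c→r2; r4: a→r2, b→r2, c→r2.
Exploring the product automaton M1 × M2 from the start pair (r0, s0), following both machines on each input symbol, reaches 10 state pairs: (r0, s0), (r1, s5), (r2, s2), (r3, s5), (r1, s0), (r2, s0), (r2, s3), (r2, s5), (r4, s0), (r2, s4).
M1 accepts in {r0, r1, r4} and M2 accepts in {s0, s3, s4, s5}. The reachable pairs whose M1-component is accepting are (r0, s0), (r1, s5), (r1, s0), (r4, s0); in each of them the M2-component is accepting too, so the product for L(M1) \ L(M2) (M1-component accepting, M2-component rejecting) has no reachable accepting pair and the difference is empty.
Hence every string in L(M1) is also in L(M2).

Yes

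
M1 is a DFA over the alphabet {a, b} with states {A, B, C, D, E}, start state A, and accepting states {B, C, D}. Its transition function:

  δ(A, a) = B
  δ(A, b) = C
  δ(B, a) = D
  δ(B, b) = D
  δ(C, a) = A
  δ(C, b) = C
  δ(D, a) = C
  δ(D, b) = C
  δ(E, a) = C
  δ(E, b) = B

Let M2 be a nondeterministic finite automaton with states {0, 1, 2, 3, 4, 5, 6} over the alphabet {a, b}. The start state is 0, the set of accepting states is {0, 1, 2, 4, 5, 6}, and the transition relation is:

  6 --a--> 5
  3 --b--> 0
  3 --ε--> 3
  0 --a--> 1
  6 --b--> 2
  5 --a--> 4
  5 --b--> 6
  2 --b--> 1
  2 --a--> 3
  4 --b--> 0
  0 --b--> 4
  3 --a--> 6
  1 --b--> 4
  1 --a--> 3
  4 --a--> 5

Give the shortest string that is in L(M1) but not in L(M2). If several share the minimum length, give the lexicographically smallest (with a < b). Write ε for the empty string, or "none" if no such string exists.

aa

The string aa is accepted by M1 but not by M2.
No shorter string lies in the difference, and aa is the lexicographically first length-2 string in L(M1) \ L(M2).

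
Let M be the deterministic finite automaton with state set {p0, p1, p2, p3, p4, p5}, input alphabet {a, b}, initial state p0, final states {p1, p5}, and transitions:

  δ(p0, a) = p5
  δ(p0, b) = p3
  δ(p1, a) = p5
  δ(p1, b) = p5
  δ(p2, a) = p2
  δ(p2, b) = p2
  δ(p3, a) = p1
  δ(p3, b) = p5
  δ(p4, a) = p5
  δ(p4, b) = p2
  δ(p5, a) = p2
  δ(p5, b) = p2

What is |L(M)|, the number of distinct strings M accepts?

5

The useful subgraph on states {p0, p1, p3, p5} is acyclic, so L(M) is finite; the longest accepting path visits 4 useful states, giving maximum string length 3.
Counting accepting paths from p0 by length: 1 of length 1, 2 of length 2, 2 of length 3. Total 5.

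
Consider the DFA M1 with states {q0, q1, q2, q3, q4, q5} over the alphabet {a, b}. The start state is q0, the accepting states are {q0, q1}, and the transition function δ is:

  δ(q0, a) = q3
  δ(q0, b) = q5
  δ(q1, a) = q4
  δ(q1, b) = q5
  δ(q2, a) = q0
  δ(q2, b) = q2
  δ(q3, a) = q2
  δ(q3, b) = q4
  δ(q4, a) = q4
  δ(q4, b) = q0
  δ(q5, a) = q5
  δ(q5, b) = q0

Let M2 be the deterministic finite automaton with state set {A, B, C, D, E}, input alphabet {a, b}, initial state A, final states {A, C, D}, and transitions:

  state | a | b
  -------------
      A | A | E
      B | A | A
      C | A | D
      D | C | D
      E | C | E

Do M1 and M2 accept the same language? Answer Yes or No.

No

The string bb is accepted by M1 but rejected by M2.
So L(M1) ≠ L(M2).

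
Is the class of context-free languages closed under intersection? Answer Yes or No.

{aⁿbⁿcᵐ : m,n≥0} and {aᵐbⁿcⁿ : m,n≥0} are both context-free, but their intersection {aⁿbⁿcⁿ : n≥0} is not (pumping lemma).

No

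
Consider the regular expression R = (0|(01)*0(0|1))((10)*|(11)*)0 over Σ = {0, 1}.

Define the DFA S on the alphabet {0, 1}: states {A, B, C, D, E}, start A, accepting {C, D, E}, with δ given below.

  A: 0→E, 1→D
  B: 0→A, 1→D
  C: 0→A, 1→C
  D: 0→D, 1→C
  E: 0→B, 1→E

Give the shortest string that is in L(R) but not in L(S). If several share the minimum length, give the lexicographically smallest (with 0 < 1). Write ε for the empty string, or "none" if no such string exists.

00

The string 00 is accepted by R but not by S.
No shorter string lies in the difference, and 00 is the lexicographically first length-2 string in L(R) \ L(S).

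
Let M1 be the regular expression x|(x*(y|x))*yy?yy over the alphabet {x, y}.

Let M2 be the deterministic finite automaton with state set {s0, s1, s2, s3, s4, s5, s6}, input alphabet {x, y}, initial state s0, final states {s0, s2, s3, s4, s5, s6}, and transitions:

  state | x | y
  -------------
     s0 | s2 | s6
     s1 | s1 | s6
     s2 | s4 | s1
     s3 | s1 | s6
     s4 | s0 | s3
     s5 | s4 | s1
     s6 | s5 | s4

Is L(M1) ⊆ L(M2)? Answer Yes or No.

Converting the expression M1 to a DFA (subset construction, then merging equivalent states) gives the minimal DFA with states {r0, r1, r2, r3, r4, r5}, start state r0, accepting states {r1, r5} and transitions r0: x→r1, y→r2; r1: x→r3, y→r2; r2: x→r3, y→r4; r3: x→r3, y→r2; r4: x→r3, y→r5; r5: x→r3, y→r5.
Exploring the product automaton M1 × M2 from the start pair (r0, s0), following both machines on each input symbol, reaches 15 state pairs: (r0, s0), (r1, s2), (r2, s6), (r3, s4), (r2, s1), (r3, s5), (r4, s4), (r3, s0), (r2, s3), (r3, s1), (r4, s6), (r5, s3), (r3, s2), (r5, s4), (r5, s6).
M1 accepts in {r1, r5} and M2 accepts in {s0, s2, s3, s4, s5, s6}. The reachable pairs whose M1-component is accepting are (r1, s2), (r5, s3), (r5, s4), (r5, s6); in each of them the M2-component is accepting too, so the product for L(M1) \ L(M2) (M1-component accepting, M2-component rejecting) has no reachable accepting pair and the difference is empty.
Hence every string in L(M1) is also in L(M2).

Yes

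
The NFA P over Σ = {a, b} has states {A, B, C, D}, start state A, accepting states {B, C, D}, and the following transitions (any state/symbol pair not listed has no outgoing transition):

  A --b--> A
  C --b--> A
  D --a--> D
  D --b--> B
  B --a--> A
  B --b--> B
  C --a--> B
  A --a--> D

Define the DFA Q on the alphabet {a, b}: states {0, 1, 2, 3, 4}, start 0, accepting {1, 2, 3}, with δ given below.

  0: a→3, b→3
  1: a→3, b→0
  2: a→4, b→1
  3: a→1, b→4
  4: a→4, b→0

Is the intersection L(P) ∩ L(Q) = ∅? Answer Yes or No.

No

The string a is accepted by both P and Q.
Hence L(P) ∩ L(Q) ≠ ∅.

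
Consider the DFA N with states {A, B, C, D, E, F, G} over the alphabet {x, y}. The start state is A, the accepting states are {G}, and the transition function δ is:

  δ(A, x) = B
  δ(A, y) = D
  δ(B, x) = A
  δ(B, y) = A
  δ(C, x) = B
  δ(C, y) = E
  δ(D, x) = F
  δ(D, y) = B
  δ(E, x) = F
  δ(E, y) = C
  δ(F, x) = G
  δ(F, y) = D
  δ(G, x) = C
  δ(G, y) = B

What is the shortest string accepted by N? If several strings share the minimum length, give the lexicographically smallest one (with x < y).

yxx

A breadth-first search from A reaches an accepting state first via the path A → D → F → G on input yxx.
No string of length < 3 is accepted (BFS exhausts all shorter strings without reaching an accepting state), and yxx is the lexicographically least accepting string of length 3.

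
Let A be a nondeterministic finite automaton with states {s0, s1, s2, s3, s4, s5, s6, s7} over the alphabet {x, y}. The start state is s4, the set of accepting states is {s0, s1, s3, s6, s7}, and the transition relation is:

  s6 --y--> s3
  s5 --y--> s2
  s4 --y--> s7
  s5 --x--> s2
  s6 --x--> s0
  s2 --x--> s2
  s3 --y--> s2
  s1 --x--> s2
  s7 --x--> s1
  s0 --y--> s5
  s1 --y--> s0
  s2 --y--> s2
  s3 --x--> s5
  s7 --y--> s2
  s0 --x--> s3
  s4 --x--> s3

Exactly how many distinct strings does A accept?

5

The useful subgraph on states {s0, s1, s3, s4, s7} is acyclic, so L(A) is finite; the longest accepting path visits 5 useful states, giving maximum string length 4.
Counting accepting paths from s4 by length: 2 of length 1, 1 of length 2, 1 of length 3, 1 of length 4. Total 5.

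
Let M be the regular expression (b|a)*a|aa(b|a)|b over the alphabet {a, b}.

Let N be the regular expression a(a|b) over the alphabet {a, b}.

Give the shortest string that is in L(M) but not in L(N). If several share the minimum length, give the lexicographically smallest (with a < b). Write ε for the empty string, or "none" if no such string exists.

The string a is accepted by M but not by N.
No shorter string lies in the difference, and a is the lexicographically first length-1 string in L(M) \ L(N).

a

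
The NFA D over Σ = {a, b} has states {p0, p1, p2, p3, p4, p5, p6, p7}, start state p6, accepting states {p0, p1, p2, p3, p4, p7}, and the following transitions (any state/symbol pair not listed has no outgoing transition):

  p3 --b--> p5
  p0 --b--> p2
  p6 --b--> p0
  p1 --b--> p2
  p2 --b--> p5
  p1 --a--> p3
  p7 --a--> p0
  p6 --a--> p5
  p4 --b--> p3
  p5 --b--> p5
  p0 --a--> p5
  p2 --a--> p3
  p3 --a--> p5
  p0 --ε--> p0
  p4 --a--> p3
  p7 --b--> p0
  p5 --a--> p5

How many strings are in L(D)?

3

The useful subgraph on states {p0, p2, p3, p6} is acyclic, so L(D) is finite; the longest accepting path visits 4 useful states, giving maximum string length 3.
Counting accepting paths from p6 by length: 1 of length 1, 1 of length 2, 1 of length 3. Total 3.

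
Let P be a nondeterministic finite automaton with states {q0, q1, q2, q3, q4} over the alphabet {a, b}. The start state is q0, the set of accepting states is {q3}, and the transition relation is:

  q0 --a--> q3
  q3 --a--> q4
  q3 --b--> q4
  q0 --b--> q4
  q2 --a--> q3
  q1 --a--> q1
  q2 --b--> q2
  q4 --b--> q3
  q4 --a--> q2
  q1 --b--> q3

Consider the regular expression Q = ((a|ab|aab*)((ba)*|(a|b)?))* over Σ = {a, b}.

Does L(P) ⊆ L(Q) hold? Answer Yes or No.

No

The string bb is in L(P) but not in L(Q).
So L(P) ⊄ L(Q).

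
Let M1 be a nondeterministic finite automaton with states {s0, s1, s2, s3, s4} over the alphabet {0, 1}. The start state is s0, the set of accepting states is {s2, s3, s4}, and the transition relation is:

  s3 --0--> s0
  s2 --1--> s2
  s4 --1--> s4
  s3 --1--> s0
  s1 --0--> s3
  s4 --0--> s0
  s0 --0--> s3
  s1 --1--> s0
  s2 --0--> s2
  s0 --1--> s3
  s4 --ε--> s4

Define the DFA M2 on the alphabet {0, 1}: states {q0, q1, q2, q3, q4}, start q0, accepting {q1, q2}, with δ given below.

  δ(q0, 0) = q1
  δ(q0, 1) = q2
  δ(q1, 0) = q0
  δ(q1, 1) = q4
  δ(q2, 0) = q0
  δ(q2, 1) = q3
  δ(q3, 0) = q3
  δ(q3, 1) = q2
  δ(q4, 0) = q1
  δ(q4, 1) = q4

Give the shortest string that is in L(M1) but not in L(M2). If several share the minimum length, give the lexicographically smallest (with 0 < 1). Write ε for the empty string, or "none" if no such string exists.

The string 011 is accepted by M1 but not by M2.
No shorter string lies in the difference, and 011 is the lexicographically first length-3 string in L(M1) \ L(M2).

011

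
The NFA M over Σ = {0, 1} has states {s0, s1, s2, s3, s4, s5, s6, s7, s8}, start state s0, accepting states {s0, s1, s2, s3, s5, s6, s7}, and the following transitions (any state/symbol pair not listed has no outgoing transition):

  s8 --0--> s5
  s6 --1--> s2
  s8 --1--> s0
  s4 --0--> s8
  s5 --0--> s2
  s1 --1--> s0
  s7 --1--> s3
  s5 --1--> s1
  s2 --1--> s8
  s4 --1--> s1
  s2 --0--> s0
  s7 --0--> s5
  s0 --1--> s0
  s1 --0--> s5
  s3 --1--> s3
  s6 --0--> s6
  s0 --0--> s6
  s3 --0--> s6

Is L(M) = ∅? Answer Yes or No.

The empty string ε is accepted: the run s0 ends in the accepting state s0.
Since at least one string is accepted, L(M) is not empty.

No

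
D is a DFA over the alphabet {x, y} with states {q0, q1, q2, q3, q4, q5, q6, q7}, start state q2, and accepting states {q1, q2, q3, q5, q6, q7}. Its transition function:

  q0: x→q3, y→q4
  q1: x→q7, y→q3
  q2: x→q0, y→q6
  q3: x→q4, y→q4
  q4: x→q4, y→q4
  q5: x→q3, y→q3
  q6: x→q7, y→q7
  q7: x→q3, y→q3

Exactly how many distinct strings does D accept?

9

The useful subgraph on states {q0, q2, q3, q6, q7} is acyclic, so L(D) is finite; the longest accepting path visits 4 useful states, giving maximum string length 3.
Counting accepting paths from q2 by length: 1 of length 0, 1 of length 1, 3 of length 2, 4 of length 3. Total 9.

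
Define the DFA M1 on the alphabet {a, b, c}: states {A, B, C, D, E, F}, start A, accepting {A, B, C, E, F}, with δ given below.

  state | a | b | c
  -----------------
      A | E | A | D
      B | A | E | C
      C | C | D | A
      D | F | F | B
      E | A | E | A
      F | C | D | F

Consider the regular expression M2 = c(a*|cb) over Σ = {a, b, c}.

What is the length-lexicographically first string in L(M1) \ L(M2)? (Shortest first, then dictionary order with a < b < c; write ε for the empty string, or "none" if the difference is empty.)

The empty string ε is accepted by M1 but not by M2.
Since ε is the unique shortest string, it is the required witness.

ε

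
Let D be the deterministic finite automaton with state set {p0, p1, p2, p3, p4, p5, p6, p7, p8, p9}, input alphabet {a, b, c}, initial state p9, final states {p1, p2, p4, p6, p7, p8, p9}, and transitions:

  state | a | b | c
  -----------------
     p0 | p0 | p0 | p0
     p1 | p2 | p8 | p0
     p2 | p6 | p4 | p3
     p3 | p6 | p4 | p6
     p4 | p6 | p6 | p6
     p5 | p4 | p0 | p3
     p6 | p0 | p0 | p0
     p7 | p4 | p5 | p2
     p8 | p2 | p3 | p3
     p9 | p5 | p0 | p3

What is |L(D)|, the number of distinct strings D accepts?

17

The useful subgraph on states {p3, p4, p5, p6, p9} is acyclic, so L(D) is finite; the longest accepting path visits 5 useful states, giving maximum string length 4.
Counting accepting paths from p9 by length: 1 of length 0, 4 of length 2, 9 of length 3, 3 of length 4. Total 17.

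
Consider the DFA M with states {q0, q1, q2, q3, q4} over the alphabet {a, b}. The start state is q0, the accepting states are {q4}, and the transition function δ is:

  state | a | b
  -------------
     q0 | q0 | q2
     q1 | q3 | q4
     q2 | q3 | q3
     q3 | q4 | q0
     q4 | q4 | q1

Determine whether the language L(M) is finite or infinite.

State q0 is reachable from the start and can reach an accepting state, and it lies on the cycle q0 → q0.
Traversing that cycle any number of times yields accepted strings of unbounded length, so the language is infinite.

infinite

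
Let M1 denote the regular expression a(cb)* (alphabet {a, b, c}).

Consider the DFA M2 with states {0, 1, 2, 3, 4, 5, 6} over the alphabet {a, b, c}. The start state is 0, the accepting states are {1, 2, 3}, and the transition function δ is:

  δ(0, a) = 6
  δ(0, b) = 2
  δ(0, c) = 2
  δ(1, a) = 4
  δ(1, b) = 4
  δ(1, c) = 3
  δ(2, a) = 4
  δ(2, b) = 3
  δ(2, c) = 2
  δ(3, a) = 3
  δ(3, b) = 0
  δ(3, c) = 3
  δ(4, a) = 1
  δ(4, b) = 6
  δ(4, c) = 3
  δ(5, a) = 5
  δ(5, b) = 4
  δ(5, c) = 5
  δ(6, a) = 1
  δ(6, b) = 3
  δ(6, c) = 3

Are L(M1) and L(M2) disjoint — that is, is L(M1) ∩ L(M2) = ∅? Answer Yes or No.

The string acbcb is accepted by both M1 and M2.
Hence L(M1) ∩ L(M2) ≠ ∅.

No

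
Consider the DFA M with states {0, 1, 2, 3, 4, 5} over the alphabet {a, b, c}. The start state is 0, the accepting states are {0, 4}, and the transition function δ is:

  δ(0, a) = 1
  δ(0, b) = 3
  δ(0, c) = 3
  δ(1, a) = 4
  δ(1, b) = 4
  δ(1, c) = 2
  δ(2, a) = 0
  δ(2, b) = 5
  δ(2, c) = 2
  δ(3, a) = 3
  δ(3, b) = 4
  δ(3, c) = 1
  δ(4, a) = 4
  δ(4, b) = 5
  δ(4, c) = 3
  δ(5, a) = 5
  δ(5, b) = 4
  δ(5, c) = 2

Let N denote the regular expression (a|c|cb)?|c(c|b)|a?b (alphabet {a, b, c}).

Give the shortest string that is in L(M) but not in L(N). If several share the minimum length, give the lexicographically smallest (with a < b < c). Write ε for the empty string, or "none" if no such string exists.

The string aa is accepted by M but not by N.
No shorter string lies in the difference, and aa is the lexicographically first length-2 string in L(M) \ L(N).

aa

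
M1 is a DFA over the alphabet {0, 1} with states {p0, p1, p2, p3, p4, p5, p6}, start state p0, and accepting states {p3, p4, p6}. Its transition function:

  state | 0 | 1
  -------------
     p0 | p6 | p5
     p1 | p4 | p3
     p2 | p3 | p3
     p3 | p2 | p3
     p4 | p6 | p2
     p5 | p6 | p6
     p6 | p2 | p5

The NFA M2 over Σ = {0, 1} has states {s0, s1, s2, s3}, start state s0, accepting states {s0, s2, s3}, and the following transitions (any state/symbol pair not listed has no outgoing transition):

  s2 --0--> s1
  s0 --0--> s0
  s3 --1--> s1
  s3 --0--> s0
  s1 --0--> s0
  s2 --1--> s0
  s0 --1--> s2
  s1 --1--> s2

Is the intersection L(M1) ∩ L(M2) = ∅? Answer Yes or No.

No

The string 0 is accepted by both M1 and M2.
Hence L(M1) ∩ L(M2) ≠ ∅.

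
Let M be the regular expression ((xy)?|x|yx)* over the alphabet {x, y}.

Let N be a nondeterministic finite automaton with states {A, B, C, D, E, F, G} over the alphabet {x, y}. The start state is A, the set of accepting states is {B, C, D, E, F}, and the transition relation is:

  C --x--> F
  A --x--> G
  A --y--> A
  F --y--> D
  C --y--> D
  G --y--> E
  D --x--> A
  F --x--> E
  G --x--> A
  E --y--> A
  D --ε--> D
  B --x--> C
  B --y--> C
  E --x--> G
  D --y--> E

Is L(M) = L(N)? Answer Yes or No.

The empty string ε is accepted by M but rejected by N.
So L(M) ≠ L(N).

No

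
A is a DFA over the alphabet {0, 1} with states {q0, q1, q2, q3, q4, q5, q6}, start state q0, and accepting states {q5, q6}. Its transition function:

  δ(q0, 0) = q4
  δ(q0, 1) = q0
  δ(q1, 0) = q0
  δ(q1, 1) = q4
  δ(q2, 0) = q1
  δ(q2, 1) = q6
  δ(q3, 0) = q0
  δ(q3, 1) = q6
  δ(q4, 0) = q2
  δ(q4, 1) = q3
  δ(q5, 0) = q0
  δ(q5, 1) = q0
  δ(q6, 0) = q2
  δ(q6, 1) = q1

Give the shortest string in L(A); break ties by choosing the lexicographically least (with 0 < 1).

001

A breadth-first search from q0 reaches an accepting state first via the path q0 → q4 → q2 → q6 on input 001.
No string of length < 3 is accepted (BFS exhausts all shorter strings without reaching an accepting state), and 001 is the lexicographically least accepting string of length 3.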